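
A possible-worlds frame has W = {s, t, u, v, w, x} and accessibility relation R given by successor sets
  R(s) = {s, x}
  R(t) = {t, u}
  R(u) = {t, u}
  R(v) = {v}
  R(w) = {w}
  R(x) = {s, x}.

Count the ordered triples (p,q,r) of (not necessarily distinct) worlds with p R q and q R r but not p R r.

0

R is transitive; there are no such tuples.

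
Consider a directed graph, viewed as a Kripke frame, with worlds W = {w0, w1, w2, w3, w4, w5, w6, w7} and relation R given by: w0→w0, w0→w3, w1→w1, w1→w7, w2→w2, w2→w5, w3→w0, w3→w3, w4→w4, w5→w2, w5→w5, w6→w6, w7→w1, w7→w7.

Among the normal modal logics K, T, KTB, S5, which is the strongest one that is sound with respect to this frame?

Reflexive (axiom T): yes — every world is R-related to itself.
Symmetric (axiom B): yes — every pair in R has its reverse in R.
Euclidean (axiom 5): yes — any two successors of a common world are R-related.
So F validates K, T, KTB, S5. The strongest is S5.

S5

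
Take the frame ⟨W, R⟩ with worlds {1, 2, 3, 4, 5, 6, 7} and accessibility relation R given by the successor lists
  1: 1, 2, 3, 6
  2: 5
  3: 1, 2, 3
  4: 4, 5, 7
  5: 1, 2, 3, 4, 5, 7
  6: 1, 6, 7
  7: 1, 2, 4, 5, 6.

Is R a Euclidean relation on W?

No

Euclidean: no — 1 R 2 and 1 R 3, but not 2 R 3.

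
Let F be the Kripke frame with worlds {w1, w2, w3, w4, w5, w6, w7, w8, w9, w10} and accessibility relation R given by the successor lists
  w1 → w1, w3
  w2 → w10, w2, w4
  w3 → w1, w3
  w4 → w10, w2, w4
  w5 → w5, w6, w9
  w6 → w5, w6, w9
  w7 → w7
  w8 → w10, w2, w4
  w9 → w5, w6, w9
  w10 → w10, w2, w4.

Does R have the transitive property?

Transitive: yes — every two-step R-path is closed by a direct edge.

Yes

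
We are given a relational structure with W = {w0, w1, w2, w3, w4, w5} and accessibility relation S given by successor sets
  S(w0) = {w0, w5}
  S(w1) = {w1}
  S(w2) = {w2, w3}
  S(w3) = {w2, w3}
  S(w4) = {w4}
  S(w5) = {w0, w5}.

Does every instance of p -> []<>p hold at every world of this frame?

Yes

By correspondence theory, B is valid on a frame iff S is symmetric.
Symmetric: yes — every pair in S has its reverse in S.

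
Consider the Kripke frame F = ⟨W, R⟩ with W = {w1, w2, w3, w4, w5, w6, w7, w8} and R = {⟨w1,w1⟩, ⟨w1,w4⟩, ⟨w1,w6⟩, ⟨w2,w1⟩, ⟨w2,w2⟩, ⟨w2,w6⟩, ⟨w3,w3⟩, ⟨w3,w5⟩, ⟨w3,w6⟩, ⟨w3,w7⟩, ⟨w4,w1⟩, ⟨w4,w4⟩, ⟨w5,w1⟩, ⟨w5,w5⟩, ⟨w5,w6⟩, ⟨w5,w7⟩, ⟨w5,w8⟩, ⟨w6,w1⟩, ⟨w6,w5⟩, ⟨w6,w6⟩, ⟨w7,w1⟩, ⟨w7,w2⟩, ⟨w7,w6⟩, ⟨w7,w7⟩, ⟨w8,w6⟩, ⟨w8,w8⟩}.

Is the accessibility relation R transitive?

Transitive: no — w1 R w6 and w6 R w5, but not w1 R w5.

No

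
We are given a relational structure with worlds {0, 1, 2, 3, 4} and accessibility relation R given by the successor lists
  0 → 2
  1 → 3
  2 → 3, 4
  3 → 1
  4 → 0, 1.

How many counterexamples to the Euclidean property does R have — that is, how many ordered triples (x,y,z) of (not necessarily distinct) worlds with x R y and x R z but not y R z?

Enumerating: (0,2,2), (1,3,3), (2,3,3), (2,3,4), (2,4,3), (2,4,4), (3,1,1), (4,0,0), (4,0,1), (4,1,0), (4,1,1).

11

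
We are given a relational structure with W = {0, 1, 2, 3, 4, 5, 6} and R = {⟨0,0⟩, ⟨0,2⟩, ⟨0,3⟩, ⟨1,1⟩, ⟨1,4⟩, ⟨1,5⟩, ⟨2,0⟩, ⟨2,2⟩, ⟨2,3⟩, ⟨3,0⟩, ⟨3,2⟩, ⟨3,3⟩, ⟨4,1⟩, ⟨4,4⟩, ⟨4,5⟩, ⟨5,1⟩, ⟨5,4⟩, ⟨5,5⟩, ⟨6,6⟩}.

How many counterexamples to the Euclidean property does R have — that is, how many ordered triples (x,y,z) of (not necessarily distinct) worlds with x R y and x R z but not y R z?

0

R is Euclidean; there are no such tuples.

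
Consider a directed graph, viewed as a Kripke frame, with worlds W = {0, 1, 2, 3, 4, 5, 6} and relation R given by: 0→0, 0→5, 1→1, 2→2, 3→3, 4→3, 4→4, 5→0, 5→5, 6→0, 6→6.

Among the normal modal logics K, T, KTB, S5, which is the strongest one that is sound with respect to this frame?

Reflexive (axiom T): yes — every world is R-related to itself.
Symmetric (axiom B): no — 4 R 3 but not 3 R 4.
Euclidean (axiom 5): no — 4 R 3 and 4 R 4, but not 3 R 4.
So F validates K, T; KTB would additionally require R to be symmetric. The strongest is T.

T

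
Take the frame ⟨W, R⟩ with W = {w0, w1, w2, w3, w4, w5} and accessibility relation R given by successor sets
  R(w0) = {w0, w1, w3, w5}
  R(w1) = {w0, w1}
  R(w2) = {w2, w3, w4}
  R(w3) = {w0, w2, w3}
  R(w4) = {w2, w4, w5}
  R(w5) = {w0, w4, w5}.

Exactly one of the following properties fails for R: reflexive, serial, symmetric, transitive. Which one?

Reflexive: yes — every world is R-related to itself.
Serial: yes — every world has a successor (e.g. w0 R w0).
Symmetric: yes — every pair in R has its reverse in R.
Transitive: no — w0 R w3 and w3 R w2, but not w0 R w2.
Only transitive fails.

transitive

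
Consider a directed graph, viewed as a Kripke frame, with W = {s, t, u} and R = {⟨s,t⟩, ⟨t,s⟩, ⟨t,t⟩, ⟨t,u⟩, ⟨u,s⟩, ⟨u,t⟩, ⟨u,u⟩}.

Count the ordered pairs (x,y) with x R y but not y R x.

Enumerating: (u,s).

1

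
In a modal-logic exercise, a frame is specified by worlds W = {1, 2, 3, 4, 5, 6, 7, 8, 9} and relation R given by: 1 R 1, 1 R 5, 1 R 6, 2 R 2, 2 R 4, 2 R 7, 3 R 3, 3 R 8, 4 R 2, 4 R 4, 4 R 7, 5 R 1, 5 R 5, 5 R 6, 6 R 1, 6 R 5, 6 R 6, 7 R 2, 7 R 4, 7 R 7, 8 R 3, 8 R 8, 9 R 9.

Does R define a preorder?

Reflexive: yes — every world is R-related to itself.
Transitive: yes — every two-step R-path is closed by a direct edge.
So R is a preorder.

Yes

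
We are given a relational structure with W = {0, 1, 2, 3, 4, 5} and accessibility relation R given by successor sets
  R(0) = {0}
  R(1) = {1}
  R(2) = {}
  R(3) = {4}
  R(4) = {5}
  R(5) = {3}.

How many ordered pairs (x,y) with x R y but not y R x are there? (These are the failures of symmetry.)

3

Enumerating: (3,4), (4,5), (5,3).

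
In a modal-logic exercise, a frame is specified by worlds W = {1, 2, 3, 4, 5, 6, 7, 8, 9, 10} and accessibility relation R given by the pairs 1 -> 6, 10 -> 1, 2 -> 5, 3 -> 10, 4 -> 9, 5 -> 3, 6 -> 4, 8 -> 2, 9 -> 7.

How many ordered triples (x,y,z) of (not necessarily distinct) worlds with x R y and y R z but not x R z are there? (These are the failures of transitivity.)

Enumerating: (1,6,4), (10,1,6), (2,5,3), (3,10,1), (4,9,7), (5,3,10), (6,4,9), (8,2,5).

8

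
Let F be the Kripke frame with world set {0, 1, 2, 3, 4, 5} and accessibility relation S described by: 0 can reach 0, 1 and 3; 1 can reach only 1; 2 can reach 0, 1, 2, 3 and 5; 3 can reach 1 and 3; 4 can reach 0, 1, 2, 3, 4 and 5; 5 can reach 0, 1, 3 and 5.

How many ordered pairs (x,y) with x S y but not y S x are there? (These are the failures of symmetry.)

15

Enumerating: (0,1), (0,3), (2,0), (2,1), (2,3), (2,5), (3,1), (4,0), (4,1), (4,2), (4,3), (4,5), (5,0), (5,1), (5,3).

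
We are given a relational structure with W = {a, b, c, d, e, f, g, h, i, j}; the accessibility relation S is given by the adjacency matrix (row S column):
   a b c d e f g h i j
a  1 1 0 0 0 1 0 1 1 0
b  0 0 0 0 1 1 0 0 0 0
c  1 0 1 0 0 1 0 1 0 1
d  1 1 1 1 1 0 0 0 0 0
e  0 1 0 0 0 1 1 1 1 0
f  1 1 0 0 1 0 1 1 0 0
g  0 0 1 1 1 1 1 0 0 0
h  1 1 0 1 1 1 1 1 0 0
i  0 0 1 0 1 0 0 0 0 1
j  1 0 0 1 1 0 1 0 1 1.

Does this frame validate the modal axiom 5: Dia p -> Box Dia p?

The schema 5 characterises exactly the Euclidean frames.
Euclidean: no — a S b and a S h, but not b S h.

No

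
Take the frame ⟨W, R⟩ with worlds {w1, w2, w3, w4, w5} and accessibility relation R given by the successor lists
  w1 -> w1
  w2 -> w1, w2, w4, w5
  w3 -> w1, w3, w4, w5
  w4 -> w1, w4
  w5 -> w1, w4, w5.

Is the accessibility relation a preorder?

Reflexive: yes — every world is R-related to itself.
Transitive: yes — every two-step R-path is closed by a direct edge.
So R is a preorder.

Yes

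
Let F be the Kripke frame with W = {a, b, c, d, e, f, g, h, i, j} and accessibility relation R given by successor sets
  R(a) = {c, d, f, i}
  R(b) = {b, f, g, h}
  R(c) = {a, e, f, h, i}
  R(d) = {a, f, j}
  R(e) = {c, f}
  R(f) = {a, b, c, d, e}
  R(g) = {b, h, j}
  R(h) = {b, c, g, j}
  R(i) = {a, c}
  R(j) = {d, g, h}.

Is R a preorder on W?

Reflexive: no — a is not related to itself.
Transitive: no — a R c and c R e, but not a R e.
So R is not a preorder.

No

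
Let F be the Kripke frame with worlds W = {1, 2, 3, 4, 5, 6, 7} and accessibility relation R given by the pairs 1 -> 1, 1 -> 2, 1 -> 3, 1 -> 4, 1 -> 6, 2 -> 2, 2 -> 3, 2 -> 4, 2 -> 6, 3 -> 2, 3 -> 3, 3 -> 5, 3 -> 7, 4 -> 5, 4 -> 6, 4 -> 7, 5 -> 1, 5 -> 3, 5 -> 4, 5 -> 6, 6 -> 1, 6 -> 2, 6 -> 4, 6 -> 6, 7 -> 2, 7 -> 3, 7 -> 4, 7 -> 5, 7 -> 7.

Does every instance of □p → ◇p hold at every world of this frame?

Axiom D corresponds to the accessibility relation being serial.
Serial: yes — every world has a successor (e.g. 1 R 1).

Yes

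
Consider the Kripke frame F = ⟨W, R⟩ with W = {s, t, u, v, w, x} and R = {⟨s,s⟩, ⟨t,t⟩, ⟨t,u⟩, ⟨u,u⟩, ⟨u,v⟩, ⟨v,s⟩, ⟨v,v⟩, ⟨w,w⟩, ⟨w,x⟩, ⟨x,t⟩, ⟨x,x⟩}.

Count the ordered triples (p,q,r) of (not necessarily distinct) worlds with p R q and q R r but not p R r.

Enumerating: (t,u,v), (u,v,s), (w,x,t), (x,t,u).

4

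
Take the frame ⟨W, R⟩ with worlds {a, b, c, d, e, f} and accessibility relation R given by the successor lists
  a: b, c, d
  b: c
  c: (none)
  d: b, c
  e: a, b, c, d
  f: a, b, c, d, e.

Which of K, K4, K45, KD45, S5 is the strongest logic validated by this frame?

Transitive (axiom 4): yes — every two-step R-path is closed by a direct edge.
Euclidean (axiom 5): no — a R b and a R d, but not b R d.
Serial (axiom D): no — c has no R-successor.
Reflexive (axiom T): no — a is not related to itself.
So F validates K, K4; K45 would additionally require R to be Euclidean. The strongest is K4.

K4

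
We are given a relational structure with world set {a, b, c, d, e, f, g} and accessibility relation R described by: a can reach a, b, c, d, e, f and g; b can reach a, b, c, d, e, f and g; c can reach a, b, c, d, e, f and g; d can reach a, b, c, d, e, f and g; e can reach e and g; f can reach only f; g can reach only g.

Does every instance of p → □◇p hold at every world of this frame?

Axiom B corresponds to the accessibility relation being symmetric.
Symmetric: no — a R e but not e R a.

No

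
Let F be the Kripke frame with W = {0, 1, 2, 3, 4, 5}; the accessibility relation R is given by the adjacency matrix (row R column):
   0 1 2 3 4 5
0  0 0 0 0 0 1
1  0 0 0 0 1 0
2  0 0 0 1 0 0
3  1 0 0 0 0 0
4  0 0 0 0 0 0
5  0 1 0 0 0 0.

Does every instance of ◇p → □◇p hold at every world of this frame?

No

The schema 5 characterises exactly the Euclidean frames.
Euclidean: no — 0 R 5 and 0 R 5, but not 5 R 5.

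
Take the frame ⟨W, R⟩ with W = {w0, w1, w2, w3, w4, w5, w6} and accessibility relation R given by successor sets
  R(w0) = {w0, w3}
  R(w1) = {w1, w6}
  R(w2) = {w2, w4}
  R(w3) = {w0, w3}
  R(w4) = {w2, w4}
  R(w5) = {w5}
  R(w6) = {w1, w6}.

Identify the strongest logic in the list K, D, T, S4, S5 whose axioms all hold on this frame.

S5

Serial (axiom D): yes — every world has a successor (e.g. w0 R w0).
Reflexive (axiom T): yes — every world is R-related to itself.
Transitive (axiom 4): yes — every two-step R-path is closed by a direct edge.
Euclidean (axiom 5): yes — any two successors of a common world are R-related.
So F validates K, D, T, S4, S5. The strongest is S5.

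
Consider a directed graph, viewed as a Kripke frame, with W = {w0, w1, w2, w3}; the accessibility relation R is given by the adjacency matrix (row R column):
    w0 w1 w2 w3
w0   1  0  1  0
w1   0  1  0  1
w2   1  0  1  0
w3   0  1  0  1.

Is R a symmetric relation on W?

Yes

Symmetric: yes — every pair in R has its reverse in R.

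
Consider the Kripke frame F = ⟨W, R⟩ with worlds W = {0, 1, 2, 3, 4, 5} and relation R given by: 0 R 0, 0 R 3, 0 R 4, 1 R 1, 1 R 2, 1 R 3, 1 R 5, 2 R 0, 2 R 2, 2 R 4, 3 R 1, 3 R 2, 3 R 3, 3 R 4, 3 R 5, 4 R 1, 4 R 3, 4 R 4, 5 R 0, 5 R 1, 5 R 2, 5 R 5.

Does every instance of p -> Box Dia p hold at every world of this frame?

No

The schema B characterises exactly the symmetric frames.
Symmetric: no — 0 R 3 but not 3 R 0.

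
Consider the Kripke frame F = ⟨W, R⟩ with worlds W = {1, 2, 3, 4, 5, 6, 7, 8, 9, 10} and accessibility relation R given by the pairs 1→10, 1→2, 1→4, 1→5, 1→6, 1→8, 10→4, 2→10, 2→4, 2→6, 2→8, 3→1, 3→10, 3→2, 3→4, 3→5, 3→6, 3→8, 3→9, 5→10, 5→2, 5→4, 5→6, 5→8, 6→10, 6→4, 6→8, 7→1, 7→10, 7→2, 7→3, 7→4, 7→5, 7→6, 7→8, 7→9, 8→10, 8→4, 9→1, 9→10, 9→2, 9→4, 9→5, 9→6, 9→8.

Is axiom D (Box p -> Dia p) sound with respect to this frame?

Axiom D corresponds to the accessibility relation being serial.
Serial: no — 4 has no R-successor.

No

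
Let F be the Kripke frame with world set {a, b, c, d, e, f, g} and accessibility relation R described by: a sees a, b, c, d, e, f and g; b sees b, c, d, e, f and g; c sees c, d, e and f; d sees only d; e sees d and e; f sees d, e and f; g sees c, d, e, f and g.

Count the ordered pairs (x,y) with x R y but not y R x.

21

Enumerating: (a,b), (a,c), (a,d), (a,e), (a,f), (a,g), (b,c), (b,d), (b,e), (b,f), (b,g), (c,d), … and 9 more.
Total: 21.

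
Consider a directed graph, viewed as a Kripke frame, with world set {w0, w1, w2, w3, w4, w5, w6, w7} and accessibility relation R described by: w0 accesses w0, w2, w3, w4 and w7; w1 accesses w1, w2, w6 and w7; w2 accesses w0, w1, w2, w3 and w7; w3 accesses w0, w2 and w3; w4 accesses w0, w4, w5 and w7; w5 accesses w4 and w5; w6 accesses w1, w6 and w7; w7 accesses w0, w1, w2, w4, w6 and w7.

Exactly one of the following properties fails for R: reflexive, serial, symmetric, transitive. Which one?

transitive

Reflexive: yes — every world is R-related to itself.
Serial: yes — every world has a successor (e.g. w0 R w0).
Symmetric: yes — every pair in R has its reverse in R.
Transitive: no — w0 R w2 and w2 R w1, but not w0 R w1.
Only transitive fails.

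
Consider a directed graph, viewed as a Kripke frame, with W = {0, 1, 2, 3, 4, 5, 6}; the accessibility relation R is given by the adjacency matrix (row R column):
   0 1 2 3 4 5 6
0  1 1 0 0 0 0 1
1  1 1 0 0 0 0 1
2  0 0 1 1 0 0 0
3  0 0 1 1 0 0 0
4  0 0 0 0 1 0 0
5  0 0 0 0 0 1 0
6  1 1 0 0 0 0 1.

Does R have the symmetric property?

Yes

Symmetric: yes — every pair in R has its reverse in R.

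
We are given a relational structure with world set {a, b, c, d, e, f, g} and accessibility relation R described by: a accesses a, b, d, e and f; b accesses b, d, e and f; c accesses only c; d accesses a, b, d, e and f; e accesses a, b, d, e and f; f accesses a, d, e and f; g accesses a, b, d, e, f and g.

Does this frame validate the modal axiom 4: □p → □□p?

The schema 4 characterises exactly the transitive frames.
Transitive: no — b R d and d R a, but not b R a.

No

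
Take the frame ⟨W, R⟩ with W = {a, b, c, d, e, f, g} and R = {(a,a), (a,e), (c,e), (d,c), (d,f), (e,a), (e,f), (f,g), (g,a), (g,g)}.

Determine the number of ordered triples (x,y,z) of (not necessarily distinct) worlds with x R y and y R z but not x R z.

9

Enumerating: (a,e,f), (c,e,a), (c,e,f), (d,c,e), (d,f,g), (e,a,e), (e,f,g), (f,g,a), (g,a,e).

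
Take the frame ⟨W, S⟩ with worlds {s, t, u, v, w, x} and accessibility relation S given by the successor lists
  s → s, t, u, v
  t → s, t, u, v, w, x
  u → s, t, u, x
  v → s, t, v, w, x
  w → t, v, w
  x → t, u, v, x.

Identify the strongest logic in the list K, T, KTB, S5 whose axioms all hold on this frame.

Reflexive (axiom T): yes — every world is S-related to itself.
Symmetric (axiom B): yes — every pair in S has its reverse in S.
Euclidean (axiom 5): no — s S u and s S v, but not u S v.
So F validates K, T, KTB; S5 would additionally require S to be Euclidean. The strongest is KTB.

KTB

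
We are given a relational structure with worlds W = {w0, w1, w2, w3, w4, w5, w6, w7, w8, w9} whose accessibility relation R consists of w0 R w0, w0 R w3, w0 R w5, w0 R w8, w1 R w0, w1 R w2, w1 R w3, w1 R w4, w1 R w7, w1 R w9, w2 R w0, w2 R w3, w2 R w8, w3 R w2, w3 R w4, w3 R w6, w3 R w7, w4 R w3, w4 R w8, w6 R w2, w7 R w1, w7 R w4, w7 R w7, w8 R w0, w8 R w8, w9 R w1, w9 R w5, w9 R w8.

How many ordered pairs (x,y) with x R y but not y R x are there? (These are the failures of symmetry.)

15

Enumerating: (w0,w3), (w0,w5), (w1,w0), (w1,w2), (w1,w3), (w1,w4), (w2,w0), (w2,w8), (w3,w6), (w3,w7), (w4,w8), (w6,w2), (w7,w4), (w9,w5), (w9,w8).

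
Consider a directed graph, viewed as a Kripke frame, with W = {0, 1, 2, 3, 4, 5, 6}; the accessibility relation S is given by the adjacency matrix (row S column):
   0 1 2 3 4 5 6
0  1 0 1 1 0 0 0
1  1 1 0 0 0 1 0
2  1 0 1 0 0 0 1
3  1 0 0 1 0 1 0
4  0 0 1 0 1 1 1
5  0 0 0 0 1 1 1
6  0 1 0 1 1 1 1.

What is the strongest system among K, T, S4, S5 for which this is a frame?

T

Reflexive (axiom T): yes — every world is S-related to itself.
Transitive (axiom 4): no — 0 S 2 and 2 S 6, but not 0 S 6.
Euclidean (axiom 5): no — 0 S 2 and 0 S 3, but not 2 S 3.
So F validates K, T; S4 would additionally require S to be transitive. The strongest is T.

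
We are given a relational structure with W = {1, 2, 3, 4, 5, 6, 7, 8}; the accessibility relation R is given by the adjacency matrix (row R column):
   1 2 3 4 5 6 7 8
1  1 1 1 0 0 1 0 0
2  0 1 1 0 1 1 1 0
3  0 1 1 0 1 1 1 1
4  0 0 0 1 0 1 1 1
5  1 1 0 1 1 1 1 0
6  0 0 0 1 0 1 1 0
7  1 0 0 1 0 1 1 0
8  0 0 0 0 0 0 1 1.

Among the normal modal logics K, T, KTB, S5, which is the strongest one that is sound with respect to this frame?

T

Reflexive (axiom T): yes — every world is R-related to itself.
Symmetric (axiom B): no — 1 R 2 but not 2 R 1.
Euclidean (axiom 5): no — 1 R 6 and 1 R 2, but not 6 R 2.
So F validates K, T; KTB would additionally require R to be symmetric. The strongest is T.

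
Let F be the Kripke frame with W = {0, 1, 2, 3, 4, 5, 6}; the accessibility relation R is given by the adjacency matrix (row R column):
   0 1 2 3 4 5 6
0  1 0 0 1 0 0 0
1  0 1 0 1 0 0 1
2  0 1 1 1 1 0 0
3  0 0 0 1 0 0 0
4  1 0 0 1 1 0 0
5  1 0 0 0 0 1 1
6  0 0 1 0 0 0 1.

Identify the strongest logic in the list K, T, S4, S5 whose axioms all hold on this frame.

T

Reflexive (axiom T): yes — every world is R-related to itself.
Transitive (axiom 4): no — 1 R 6 and 6 R 2, but not 1 R 2.
Euclidean (axiom 5): no — 1 R 3 and 1 R 6, but not 3 R 6.
So F validates K, T; S4 would additionally require R to be transitive. The strongest is T.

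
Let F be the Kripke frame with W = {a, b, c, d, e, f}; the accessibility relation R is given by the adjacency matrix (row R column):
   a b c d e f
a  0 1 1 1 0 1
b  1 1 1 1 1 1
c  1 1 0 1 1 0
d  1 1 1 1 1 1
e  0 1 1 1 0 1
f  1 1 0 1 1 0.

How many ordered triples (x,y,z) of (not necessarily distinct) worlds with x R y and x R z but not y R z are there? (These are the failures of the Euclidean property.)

32

Enumerating: (a,c,c), (a,c,f), (a,f,c), (a,f,f), (b,a,a), (b,a,e), (b,c,c), (b,c,f), (b,e,a), (b,e,e), (b,f,c), (b,f,f), … and 20 more.
Total: 32.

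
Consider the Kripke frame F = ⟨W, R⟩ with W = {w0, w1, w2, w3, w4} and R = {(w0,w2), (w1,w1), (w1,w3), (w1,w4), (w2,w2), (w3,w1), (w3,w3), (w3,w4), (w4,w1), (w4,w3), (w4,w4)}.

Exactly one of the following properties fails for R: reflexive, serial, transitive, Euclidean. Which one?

reflexive

Reflexive: no — w0 is not related to itself.
Serial: yes — every world has a successor (e.g. w0 R w2).
Transitive: yes — every two-step R-path is closed by a direct edge.
Euclidean: yes — any two successors of a common world are R-related.
Only reflexive fails.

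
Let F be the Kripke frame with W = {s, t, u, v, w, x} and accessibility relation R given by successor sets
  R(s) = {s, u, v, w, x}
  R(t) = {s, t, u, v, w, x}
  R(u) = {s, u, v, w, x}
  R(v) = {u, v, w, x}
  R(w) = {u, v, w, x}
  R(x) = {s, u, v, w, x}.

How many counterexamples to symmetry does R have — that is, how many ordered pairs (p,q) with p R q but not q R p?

Enumerating: (s,v), (s,w), (t,s), (t,u), (t,v), (t,w), (t,x).

7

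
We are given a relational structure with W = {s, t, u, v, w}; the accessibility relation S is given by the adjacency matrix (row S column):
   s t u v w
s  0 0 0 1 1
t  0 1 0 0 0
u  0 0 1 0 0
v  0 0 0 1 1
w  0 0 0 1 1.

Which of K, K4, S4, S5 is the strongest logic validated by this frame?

Transitive (axiom 4): yes — every two-step S-path is closed by a direct edge.
Reflexive (axiom T): no — s is not related to itself.
Euclidean (axiom 5): yes — any two successors of a common world are S-related.
So F validates K, K4; S4 would additionally require S to be reflexive. The strongest is K4.

K4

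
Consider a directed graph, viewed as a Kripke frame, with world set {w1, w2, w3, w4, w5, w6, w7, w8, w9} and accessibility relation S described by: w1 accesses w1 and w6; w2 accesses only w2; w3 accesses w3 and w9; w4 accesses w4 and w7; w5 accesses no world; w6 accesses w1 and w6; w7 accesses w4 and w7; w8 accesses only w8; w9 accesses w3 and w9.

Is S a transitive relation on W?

Yes

Transitive: yes — every two-step S-path is closed by a direct edge.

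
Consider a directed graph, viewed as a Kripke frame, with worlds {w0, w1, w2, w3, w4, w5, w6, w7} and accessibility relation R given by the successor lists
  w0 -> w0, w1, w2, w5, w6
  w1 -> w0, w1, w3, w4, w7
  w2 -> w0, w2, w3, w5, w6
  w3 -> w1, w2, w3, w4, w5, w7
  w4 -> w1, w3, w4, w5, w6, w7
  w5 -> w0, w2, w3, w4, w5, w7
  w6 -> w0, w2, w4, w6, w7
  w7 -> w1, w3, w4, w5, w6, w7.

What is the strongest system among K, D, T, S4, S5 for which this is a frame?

Serial (axiom D): yes — every world has a successor (e.g. w0 R w0).
Reflexive (axiom T): yes — every world is R-related to itself.
Transitive (axiom 4): no — w0 R w1 and w1 R w3, but not w0 R w3.
Euclidean (axiom 5): no — w0 R w1 and w0 R w2, but not w1 R w2.
So F validates K, D, T; S4 would additionally require R to be transitive. The strongest is T.

T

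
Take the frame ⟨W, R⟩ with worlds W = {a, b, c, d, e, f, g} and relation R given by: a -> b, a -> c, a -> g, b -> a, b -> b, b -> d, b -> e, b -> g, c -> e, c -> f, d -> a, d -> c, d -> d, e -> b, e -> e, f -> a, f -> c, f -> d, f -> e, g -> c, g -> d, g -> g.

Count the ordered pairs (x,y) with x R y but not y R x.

Enumerating: (a,c), (a,g), (b,d), (b,g), (c,e), (d,a), (d,c), (f,a), (f,d), (f,e), (g,c), (g,d).

12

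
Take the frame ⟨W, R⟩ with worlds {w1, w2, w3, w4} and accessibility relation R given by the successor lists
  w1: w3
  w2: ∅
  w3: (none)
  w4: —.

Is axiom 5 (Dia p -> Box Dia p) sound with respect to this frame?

No

By correspondence theory, 5 is valid on a frame iff R is Euclidean.
Euclidean: no — w1 R w3 and w1 R w3, but not w3 R w3.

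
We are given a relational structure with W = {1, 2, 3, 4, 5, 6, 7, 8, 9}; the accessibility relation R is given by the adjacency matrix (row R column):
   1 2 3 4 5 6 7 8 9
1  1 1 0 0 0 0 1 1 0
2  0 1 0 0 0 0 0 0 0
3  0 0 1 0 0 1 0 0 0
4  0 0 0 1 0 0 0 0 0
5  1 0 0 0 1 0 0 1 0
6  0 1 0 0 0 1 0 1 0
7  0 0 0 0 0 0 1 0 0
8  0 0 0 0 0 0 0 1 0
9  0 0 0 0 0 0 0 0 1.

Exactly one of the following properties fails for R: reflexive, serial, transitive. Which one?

Reflexive: yes — every world is R-related to itself.
Serial: yes — every world has a successor (e.g. 1 R 1).
Transitive: no — 3 R 6 and 6 R 2, but not 3 R 2.
Only transitive fails.

transitive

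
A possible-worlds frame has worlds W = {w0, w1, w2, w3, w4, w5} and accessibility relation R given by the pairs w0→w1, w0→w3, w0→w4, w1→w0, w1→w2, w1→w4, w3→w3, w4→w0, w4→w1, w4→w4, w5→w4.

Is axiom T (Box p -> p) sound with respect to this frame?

No

The schema T characterises exactly the reflexive frames.
Reflexive: no — w0 is not related to itself.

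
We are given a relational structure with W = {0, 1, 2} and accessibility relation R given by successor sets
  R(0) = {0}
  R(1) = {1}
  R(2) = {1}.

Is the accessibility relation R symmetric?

No

Symmetric: no — 2 R 1 but not 1 R 2.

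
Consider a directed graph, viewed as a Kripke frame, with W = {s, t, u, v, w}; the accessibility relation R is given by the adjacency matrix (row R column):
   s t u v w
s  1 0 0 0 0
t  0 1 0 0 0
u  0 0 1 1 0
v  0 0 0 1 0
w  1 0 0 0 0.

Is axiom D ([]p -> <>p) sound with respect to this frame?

Axiom D corresponds to the accessibility relation being serial.
Serial: yes — every world has a successor (e.g. s R s).

Yes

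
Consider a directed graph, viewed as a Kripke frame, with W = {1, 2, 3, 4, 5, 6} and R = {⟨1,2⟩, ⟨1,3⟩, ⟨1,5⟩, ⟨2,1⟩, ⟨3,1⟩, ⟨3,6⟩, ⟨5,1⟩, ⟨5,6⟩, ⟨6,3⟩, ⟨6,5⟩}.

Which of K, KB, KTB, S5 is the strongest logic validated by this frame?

KB

Symmetric (axiom B): yes — every pair in R has its reverse in R.
Reflexive (axiom T): no — 1 is not related to itself.
Euclidean (axiom 5): no — 1 R 2 and 1 R 3, but not 2 R 3.
So F validates K, KB; KTB would additionally require R to be reflexive. The strongest is KB.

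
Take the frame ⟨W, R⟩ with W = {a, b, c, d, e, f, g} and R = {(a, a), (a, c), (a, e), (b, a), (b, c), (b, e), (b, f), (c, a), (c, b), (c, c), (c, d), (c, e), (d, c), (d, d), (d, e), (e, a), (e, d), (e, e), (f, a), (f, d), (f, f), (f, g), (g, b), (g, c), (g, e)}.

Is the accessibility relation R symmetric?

Symmetric: no — b R a but not a R b.

No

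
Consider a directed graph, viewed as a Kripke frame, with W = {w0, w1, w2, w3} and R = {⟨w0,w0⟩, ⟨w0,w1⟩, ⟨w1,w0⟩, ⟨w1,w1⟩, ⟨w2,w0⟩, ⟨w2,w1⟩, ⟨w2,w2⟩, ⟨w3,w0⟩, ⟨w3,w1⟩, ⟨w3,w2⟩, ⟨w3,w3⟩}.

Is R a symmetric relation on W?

No

Symmetric: no — w2 R w0 but not w0 R w2.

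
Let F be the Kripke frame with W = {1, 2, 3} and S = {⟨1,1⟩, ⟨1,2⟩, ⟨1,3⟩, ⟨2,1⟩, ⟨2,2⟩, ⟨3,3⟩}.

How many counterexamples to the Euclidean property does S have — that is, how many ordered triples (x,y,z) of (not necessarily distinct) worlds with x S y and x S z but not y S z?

Enumerating: (1,2,3), (1,3,1), (1,3,2).

3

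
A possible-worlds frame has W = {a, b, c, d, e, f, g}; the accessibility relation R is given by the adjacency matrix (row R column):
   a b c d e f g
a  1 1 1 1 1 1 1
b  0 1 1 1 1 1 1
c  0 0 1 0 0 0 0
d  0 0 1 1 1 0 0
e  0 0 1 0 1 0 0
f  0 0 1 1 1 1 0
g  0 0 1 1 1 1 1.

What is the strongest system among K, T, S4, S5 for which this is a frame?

S4

Reflexive (axiom T): yes — every world is R-related to itself.
Transitive (axiom 4): yes — every two-step R-path is closed by a direct edge.
Euclidean (axiom 5): no — a R c and a R b, but not c R b.
So F validates K, T, S4; S5 would additionally require R to be Euclidean. The strongest is S4.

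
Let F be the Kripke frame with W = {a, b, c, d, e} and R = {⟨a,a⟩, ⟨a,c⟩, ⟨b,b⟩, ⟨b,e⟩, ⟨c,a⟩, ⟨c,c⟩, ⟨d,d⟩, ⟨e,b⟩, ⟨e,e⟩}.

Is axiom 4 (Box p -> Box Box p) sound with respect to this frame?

Yes

The schema 4 characterises exactly the transitive frames.
Transitive: yes — every two-step R-path is closed by a direct edge.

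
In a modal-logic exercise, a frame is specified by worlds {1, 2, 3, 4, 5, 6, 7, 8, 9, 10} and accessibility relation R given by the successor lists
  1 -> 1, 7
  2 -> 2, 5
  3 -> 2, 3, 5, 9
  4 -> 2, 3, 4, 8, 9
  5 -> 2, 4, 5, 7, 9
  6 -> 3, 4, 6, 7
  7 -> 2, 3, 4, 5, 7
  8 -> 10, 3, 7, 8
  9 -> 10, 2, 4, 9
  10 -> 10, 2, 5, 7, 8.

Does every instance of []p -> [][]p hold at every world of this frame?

By correspondence theory, 4 is valid on a frame iff R is transitive.
Transitive: no — 1 R 7 and 7 R 2, but not 1 R 2.

No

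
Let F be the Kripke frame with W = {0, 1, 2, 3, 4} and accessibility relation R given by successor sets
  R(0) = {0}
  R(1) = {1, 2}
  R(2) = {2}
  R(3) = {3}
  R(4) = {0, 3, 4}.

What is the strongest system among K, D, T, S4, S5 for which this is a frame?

Serial (axiom D): yes — every world has a successor (e.g. 0 R 0).
Reflexive (axiom T): yes — every world is R-related to itself.
Transitive (axiom 4): yes — every two-step R-path is closed by a direct edge.
Euclidean (axiom 5): no — 4 R 0 and 4 R 3, but not 0 R 3.
So F validates K, D, T, S4; S5 would additionally require R to be Euclidean. The strongest is S4.

S4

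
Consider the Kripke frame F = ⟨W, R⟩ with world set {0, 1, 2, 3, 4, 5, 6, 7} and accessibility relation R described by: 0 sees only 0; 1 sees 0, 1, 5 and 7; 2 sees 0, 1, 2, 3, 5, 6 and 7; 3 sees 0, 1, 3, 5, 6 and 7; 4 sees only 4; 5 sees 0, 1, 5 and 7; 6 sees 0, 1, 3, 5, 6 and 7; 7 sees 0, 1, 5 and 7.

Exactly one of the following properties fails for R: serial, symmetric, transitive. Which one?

symmetric

Serial: yes — every world has a successor (e.g. 0 R 0).
Symmetric: no — 1 R 0 but not 0 R 1.
Transitive: yes — every two-step R-path is closed by a direct edge.
Only symmetric fails.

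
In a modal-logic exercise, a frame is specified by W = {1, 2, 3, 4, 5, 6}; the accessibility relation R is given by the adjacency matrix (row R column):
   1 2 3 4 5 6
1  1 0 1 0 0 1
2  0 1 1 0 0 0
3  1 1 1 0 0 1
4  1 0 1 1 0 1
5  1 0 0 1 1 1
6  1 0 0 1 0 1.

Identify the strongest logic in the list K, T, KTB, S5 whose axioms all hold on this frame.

T

Reflexive (axiom T): yes — every world is R-related to itself.
Symmetric (axiom B): no — 3 R 6 but not 6 R 3.
Euclidean (axiom 5): no — 1 R 6 and 1 R 3, but not 6 R 3.
So F validates K, T; KTB would additionally require R to be symmetric. The strongest is T.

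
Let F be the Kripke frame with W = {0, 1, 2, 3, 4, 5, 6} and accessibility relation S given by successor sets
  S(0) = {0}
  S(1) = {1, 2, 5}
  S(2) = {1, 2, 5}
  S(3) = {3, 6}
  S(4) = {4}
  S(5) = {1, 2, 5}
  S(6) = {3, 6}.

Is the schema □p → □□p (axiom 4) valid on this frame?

By correspondence theory, 4 is valid on a frame iff S is transitive.
Transitive: yes — every two-step S-path is closed by a direct edge.

Yes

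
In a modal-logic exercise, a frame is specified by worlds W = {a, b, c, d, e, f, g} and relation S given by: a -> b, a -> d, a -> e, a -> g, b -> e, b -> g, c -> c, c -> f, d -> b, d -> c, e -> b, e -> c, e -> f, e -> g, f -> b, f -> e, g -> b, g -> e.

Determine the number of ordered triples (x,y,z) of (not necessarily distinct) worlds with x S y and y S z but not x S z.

23

Enumerating: (a,d,c), (a,e,c), (a,e,f), (b,e,b), (b,e,c), (b,e,f), (b,g,b), (c,f,b), (c,f,e), (d,b,e), (d,b,g), (d,c,f), … and 11 more.
Total: 23.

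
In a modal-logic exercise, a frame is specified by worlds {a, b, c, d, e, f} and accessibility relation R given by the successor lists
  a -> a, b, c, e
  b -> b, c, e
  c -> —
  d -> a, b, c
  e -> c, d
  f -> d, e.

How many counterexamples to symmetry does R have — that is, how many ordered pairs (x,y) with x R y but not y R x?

Enumerating: (a,b), (a,c), (a,e), (b,c), (b,e), (d,a), (d,b), (d,c), (e,c), (e,d), (f,d), (f,e).

12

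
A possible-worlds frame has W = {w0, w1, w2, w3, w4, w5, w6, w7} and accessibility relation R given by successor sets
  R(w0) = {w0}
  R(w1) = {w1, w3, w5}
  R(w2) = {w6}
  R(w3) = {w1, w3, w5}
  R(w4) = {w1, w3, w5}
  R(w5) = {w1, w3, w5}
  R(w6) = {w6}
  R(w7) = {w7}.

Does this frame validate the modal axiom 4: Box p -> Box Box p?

Yes

By correspondence theory, 4 is valid on a frame iff R is transitive.
Transitive: yes — every two-step R-path is closed by a direct edge.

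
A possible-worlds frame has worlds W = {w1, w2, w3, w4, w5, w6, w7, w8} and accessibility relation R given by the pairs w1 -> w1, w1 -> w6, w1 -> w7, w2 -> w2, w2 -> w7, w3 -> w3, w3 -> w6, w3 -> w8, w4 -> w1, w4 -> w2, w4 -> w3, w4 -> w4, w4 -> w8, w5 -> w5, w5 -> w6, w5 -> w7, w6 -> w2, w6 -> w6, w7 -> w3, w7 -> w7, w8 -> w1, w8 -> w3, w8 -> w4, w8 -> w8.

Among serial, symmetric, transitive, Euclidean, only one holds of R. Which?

Serial: yes — every world has a successor (e.g. w1 R w1).
Symmetric: no — w1 R w6 but not w6 R w1.
Transitive: no — w1 R w6 and w6 R w2, but not w1 R w2.
Euclidean: no — w1 R w6 and w1 R w7, but not w6 R w7.
Only serial holds.

serial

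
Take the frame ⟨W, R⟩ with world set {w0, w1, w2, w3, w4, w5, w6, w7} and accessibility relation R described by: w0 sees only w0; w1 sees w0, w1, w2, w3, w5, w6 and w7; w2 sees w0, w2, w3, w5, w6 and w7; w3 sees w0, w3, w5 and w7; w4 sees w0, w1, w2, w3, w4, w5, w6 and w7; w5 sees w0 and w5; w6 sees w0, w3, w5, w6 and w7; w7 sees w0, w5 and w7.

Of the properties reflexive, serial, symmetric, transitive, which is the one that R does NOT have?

Reflexive: yes — every world is R-related to itself.
Serial: yes — every world has a successor (e.g. w0 R w0).
Symmetric: no — w1 R w0 but not w0 R w1.
Transitive: yes — every two-step R-path is closed by a direct edge.
Only symmetric fails.

symmetric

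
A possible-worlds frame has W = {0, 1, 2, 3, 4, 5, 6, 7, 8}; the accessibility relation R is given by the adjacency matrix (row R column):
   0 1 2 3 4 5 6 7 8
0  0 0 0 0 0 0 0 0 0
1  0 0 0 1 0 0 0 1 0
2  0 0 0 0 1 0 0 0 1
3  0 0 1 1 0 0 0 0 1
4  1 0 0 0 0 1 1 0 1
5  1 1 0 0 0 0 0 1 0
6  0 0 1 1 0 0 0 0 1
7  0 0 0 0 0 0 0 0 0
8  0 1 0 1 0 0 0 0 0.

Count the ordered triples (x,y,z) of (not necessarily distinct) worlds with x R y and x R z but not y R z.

38

Enumerating: (1,3,7), (1,7,3), (1,7,7), (2,4,4), (2,8,4), (2,8,8), (3,2,2), (3,2,3), (3,8,2), (3,8,8), (4,0,0), (4,0,5), … and 26 more.
Total: 38.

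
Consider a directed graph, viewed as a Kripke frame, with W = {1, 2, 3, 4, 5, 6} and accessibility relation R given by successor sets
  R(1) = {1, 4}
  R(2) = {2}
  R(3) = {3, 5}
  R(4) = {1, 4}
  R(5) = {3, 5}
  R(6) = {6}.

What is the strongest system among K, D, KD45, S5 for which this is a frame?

Serial (axiom D): yes — every world has a successor (e.g. 1 R 1).
Euclidean (axiom 5): yes — any two successors of a common world are R-related.
Transitive (axiom 4): yes — every two-step R-path is closed by a direct edge.
Reflexive (axiom T): yes — every world is R-related to itself.
So F validates K, D, KD45, S5. The strongest is S5.

S5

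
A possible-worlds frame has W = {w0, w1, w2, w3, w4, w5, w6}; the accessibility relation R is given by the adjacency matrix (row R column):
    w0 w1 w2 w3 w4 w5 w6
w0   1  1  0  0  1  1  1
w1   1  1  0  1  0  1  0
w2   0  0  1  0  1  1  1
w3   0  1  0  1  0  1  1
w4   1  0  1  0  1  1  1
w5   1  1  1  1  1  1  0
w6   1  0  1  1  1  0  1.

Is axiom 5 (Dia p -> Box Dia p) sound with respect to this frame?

The schema 5 characterises exactly the Euclidean frames.
Euclidean: no — w0 R w1 and w0 R w4, but not w1 R w4.

No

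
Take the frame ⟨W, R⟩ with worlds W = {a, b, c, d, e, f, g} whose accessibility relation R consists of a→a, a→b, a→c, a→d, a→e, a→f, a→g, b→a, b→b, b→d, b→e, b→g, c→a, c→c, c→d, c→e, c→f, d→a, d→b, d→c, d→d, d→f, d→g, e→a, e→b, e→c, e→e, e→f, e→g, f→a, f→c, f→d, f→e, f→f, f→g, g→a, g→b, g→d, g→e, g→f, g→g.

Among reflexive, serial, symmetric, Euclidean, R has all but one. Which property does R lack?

Reflexive: yes — every world is R-related to itself.
Serial: yes — every world has a successor (e.g. a R a).
Symmetric: yes — every pair in R has its reverse in R.
Euclidean: no — a R b and a R c, but not b R c.
Only Euclidean fails.

Euclidean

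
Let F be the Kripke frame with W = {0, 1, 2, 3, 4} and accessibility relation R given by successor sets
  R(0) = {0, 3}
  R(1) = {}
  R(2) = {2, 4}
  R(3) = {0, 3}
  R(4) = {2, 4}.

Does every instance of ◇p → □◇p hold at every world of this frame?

The schema 5 characterises exactly the Euclidean frames.
Euclidean: yes — any two successors of a common world are R-related.

Yes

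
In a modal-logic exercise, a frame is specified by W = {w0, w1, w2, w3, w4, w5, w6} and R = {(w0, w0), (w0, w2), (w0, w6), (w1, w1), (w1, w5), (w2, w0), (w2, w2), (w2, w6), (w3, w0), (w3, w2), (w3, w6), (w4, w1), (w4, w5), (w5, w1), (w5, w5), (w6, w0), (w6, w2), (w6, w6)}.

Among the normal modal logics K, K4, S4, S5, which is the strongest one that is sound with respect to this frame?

K4

Transitive (axiom 4): yes — every two-step R-path is closed by a direct edge.
Reflexive (axiom T): no — w3 is not related to itself.
Euclidean (axiom 5): yes — any two successors of a common world are R-related.
So F validates K, K4; S4 would additionally require R to be reflexive. The strongest is K4.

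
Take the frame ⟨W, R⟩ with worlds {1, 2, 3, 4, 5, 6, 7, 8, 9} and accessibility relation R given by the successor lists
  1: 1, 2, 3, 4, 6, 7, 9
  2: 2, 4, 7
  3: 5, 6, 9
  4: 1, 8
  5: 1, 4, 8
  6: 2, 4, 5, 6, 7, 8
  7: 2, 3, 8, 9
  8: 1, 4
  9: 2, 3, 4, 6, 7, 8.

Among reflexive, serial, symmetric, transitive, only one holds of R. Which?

serial

Reflexive: no — 3 is not related to itself.
Serial: yes — every world has a successor (e.g. 1 R 1).
Symmetric: no — 1 R 2 but not 2 R 1.
Transitive: no — 1 R 3 and 3 R 5, but not 1 R 5.
Only serial holds.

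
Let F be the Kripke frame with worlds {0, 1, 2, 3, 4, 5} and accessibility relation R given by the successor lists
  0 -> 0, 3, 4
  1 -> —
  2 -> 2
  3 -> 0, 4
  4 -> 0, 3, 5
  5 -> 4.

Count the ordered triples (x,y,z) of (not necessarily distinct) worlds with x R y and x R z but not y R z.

10

Enumerating: (0,3,3), (0,4,4), (3,4,4), (4,0,5), (4,3,3), (4,3,5), (4,5,0), (4,5,3), (4,5,5), (5,4,4).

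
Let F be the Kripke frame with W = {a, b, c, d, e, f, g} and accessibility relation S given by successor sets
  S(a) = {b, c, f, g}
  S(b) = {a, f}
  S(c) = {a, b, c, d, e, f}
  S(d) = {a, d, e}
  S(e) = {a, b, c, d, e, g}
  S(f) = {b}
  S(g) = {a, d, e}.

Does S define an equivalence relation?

Reflexive: no — a is not related to itself.
Symmetric: no — a S f but not f S a.
Transitive: no — a S c and c S d, but not a S d.
So S is not an equivalence relation.

No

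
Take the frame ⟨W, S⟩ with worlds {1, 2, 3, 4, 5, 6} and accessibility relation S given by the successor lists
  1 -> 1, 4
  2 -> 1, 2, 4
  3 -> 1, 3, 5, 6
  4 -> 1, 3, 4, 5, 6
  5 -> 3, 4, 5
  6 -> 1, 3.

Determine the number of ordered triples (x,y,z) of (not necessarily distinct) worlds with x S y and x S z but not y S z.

Enumerating: (2,1,2), (2,4,2), (3,1,3), (3,1,5), (3,1,6), (3,5,1), (3,5,6), (3,6,5), (3,6,6), (4,1,3), (4,1,5), (4,1,6), … and 8 more.
Total: 20.

20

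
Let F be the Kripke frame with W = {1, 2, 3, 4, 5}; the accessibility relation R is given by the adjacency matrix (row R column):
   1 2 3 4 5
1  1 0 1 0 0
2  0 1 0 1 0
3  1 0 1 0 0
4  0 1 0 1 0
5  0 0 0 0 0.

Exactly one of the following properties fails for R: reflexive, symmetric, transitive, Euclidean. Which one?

Reflexive: no — 5 is not related to itself.
Symmetric: yes — every pair in R has its reverse in R.
Transitive: yes — every two-step R-path is closed by a direct edge.
Euclidean: yes — any two successors of a common world are R-related.
Only reflexive fails.

reflexive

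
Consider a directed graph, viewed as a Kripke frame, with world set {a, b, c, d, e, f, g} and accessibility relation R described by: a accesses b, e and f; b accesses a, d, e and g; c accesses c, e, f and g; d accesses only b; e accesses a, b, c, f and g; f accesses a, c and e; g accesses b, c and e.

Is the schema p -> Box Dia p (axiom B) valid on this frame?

Axiom B corresponds to the accessibility relation being symmetric.
Symmetric: yes — every pair in R has its reverse in R.

Yes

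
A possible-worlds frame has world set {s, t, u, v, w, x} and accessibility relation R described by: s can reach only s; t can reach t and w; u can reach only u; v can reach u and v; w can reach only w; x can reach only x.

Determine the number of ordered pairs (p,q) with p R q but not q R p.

2

Enumerating: (t,w), (v,u).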